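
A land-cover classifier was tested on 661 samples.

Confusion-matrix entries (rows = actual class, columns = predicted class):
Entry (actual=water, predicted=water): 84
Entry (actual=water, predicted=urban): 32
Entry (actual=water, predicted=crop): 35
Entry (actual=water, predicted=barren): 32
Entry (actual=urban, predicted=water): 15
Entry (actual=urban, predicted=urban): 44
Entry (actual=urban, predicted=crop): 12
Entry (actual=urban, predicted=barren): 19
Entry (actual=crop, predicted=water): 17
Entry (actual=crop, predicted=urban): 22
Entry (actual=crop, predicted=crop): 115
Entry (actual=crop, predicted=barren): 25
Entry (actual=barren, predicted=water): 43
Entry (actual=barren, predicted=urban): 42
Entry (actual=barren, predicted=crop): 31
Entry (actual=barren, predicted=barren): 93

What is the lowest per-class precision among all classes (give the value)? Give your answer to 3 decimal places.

Per-class precision (TP/(TP+FP)):
  water: TP=84, FP=15+17+43=75 → 84/159 = 0.5283
  urban: TP=44, FP=32+22+42=96 → 44/140 = 0.3143
  crop: TP=115, FP=35+12+31=78 → 115/193 = 0.5959
  barren: TP=93, FP=32+19+25=76 → 93/169 = 0.5503
Lowest is class 'urban' with precision = 0.314.

0.314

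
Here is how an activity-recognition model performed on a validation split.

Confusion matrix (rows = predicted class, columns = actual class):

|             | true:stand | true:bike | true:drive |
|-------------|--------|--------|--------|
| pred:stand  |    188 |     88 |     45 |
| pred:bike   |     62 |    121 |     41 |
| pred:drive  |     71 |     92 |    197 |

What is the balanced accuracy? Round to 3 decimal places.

Balanced accuracy = mean of per-class recall.
  stand: recall = 188/321 = 0.5857
  bike: recall = 121/301 = 0.4020
  drive: recall = 197/283 = 0.6961
Mean = (0.5857 + 0.4020 + 0.6961) / 3 = 0.561

0.561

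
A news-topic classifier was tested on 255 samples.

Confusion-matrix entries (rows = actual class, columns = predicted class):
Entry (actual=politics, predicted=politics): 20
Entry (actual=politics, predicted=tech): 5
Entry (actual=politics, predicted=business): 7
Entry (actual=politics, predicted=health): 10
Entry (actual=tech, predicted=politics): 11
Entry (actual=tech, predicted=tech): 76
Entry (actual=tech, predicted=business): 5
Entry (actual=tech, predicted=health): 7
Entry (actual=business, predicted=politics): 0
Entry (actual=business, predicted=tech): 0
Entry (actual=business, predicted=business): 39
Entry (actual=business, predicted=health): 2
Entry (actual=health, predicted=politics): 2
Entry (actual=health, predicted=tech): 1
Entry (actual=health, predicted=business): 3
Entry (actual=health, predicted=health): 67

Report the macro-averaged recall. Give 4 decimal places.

0.7782

Per-class recall (TP/(TP+FN)):
  politics: TP=20, FN=5+7+10=22 → 20/42 = 0.47619
  tech: TP=76, FN=11+5+7=23 → 76/99 = 0.76768
  business: TP=39, FN=0+0+2=2 → 39/41 = 0.95122
  health: TP=67, FN=2+1+3=6 → 67/73 = 0.91781
Macro-recall = mean = (0.47619 + 0.76768 + 0.95122 + 0.91781) / 4 = 0.7782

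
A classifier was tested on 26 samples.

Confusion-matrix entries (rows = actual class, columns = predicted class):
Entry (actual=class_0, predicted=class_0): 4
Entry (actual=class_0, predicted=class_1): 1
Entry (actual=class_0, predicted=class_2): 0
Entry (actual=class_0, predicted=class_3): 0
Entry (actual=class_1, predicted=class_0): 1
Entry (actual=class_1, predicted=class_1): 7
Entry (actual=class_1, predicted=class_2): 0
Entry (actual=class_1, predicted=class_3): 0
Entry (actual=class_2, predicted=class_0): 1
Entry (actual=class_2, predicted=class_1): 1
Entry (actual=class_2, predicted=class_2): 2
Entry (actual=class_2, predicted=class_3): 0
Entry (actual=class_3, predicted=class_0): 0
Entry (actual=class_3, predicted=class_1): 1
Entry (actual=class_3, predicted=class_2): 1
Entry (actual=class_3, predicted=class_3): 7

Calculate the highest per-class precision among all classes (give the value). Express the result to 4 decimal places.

1.0000

Per-class precision (TP/(TP+FP)):
  class_0: TP=4, FP=1+1+0=2 → 4/6 = 0.66667
  class_1: TP=7, FP=1+1+1=3 → 7/10 = 0.70000
  class_2: TP=2, FP=0+0+1=1 → 2/3 = 0.66667
  class_3: TP=7, FP=0+0+0=0 → 7/7 = 1.00000
Highest is class 'class_3' with precision = 1.0000.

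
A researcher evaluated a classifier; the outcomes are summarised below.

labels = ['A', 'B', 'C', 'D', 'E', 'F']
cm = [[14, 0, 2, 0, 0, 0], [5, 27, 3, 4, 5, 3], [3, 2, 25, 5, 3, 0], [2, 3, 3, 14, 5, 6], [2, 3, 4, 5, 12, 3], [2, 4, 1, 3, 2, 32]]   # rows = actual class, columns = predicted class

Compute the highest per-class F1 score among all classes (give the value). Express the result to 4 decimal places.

0.7273

Per-class F1 score (2·TP/(2·TP+FP+FN)):
  A: TP=14, FP=5+3+2+2+2=14, FN=0+2+0+0+0=2 → 28/44 = 0.63636
  B: TP=27, FP=0+2+3+3+4=12, FN=5+3+4+5+3=20 → 54/86 = 0.62791
  C: TP=25, FP=2+3+3+4+1=13, FN=3+2+5+3+0=13 → 50/76 = 0.65789
  D: TP=14, FP=0+4+5+5+3=17, FN=2+3+3+5+6=19 → 28/64 = 0.43750
  E: TP=12, FP=0+5+3+5+2=15, FN=2+3+4+5+3=17 → 24/56 = 0.42857
  F: TP=32, FP=0+3+0+6+3=12, FN=2+4+1+3+2=12 → 64/88 = 0.72727
Highest is class 'F' with F1 score = 0.7273.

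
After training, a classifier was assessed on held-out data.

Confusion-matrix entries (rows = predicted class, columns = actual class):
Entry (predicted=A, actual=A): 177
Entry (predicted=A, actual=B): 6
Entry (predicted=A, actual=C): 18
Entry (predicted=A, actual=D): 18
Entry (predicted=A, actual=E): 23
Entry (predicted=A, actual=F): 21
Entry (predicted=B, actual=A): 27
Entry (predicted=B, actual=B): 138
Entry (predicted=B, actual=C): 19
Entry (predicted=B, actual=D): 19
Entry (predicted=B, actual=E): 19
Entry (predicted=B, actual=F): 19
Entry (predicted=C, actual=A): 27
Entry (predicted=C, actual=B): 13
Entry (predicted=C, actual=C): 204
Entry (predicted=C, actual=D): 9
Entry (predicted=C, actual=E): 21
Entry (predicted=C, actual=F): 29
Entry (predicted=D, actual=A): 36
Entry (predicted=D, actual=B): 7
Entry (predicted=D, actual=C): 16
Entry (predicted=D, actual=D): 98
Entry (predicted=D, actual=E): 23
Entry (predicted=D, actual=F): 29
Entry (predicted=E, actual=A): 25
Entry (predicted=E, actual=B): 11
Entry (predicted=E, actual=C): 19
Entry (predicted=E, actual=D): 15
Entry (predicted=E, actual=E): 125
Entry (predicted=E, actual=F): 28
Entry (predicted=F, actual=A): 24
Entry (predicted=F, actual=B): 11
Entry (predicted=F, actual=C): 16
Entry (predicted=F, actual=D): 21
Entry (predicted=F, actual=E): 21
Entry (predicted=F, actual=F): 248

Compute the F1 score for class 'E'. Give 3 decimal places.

0.549

F1 score = 2·TP/(2·TP+FP+FN).
E: TP=125, FP=25+11+19+15+28=98, FN=23+19+21+23+21=107 → 250/455 = 0.5495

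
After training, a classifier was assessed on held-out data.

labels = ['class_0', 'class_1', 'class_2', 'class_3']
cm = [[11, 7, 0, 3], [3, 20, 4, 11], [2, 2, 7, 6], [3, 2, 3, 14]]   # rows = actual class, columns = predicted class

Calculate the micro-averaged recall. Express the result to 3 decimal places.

0.531

Micro-averaging pools counts across classes: ΣTP=52, ΣFP=46, ΣFN=46.
Micro-recall = TP/(TP+FN) on pooled counts = 0.531 (equals overall accuracy in single-label multiclass).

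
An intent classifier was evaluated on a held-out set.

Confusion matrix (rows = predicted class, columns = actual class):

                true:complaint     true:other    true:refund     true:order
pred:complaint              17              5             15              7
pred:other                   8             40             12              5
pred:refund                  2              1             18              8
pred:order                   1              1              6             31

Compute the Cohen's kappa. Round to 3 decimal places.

0.467

Observed agreement pₒ = trace/N = 106/177 = 0.5989
Expected agreement pₑ = Σ (rowᵢ·colᵢ)/N² = (28·44 + 47·65 + 51·29 + 51·39)/177² = 0.2475
κ = (pₒ − pₑ)/(1 − pₑ) = (0.5989 − 0.2475)/(1 − 0.2475) = 0.467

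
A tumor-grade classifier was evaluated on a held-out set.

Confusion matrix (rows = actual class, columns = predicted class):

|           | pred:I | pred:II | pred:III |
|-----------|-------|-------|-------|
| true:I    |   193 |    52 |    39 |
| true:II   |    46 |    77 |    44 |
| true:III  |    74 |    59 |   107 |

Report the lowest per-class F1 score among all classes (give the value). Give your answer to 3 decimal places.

0.434

Per-class F1 score (2·TP/(2·TP+FP+FN)):
  I: TP=193, FP=46+74=120, FN=52+39=91 → 386/597 = 0.6466
  II: TP=77, FP=52+59=111, FN=46+44=90 → 154/355 = 0.4338
  III: TP=107, FP=39+44=83, FN=74+59=133 → 214/430 = 0.4977
Lowest is class 'II' with F1 score = 0.434.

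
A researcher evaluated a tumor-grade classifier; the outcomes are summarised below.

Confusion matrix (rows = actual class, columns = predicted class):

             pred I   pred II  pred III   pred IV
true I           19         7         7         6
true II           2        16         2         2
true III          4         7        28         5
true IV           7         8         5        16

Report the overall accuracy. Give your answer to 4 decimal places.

Accuracy = trace / total = (19+16+28+16=79) / 141 = 79/141 = 0.5603

0.5603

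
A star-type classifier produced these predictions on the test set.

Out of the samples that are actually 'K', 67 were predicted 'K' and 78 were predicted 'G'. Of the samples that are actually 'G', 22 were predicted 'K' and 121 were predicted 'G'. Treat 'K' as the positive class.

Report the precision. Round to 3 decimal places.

0.753

Precision = TP/(TP+FP) = 67/(67+22) = 67/89 = 0.753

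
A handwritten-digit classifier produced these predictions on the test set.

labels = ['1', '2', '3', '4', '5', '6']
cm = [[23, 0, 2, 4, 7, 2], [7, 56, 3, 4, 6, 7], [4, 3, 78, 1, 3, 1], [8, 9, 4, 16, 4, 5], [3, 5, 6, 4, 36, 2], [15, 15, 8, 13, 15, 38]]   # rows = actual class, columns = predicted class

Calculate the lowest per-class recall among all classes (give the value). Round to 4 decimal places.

0.3478

Per-class recall (TP/(TP+FN)):
  1: TP=23, FN=0+2+4+7+2=15 → 23/38 = 0.60526
  2: TP=56, FN=7+3+4+6+7=27 → 56/83 = 0.67470
  3: TP=78, FN=4+3+1+3+1=12 → 78/90 = 0.86667
  4: TP=16, FN=8+9+4+4+5=30 → 16/46 = 0.34783
  5: TP=36, FN=3+5+6+4+2=20 → 36/56 = 0.64286
  6: TP=38, FN=15+15+8+13+15=66 → 38/104 = 0.36538
Lowest is class '4' with recall = 0.3478.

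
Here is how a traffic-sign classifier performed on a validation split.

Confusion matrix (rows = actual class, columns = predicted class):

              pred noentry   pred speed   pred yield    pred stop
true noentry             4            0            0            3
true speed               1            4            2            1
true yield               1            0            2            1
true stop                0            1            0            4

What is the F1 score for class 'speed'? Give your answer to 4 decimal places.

0.6154

Take TP from the diagonal, FP from the rest of the 'speed' prediction marginal, FN from the rest of the 'speed' actual marginal.
F1 score = 2·TP/(2·TP+FP+FN).
speed: TP=4, FP=0+0+1=1, FN=1+2+1=4 → 8/13 = 0.61538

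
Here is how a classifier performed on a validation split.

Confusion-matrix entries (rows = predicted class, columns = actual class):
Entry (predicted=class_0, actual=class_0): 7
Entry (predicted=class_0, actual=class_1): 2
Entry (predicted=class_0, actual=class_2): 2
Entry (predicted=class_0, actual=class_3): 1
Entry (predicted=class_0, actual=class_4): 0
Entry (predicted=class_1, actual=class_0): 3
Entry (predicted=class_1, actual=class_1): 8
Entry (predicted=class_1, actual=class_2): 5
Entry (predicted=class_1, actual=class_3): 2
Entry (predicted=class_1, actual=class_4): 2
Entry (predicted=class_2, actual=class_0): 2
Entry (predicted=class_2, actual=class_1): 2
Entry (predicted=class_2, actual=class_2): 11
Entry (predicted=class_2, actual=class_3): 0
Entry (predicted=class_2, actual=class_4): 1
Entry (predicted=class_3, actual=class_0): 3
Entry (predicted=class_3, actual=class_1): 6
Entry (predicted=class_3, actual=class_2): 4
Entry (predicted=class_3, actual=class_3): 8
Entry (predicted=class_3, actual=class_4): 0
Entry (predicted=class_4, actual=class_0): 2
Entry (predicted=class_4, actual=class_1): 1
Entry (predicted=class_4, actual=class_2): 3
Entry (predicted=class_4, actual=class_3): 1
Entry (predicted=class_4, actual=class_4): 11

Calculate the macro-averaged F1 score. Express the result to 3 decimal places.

Per-class F1 score (2·TP/(2·TP+FP+FN)):
  class_0: TP=7, FP=2+2+1+0=5, FN=3+2+3+2=10 → 14/29 = 0.4828
  class_1: TP=8, FP=3+5+2+2=12, FN=2+2+6+1=11 → 16/39 = 0.4103
  class_2: TP=11, FP=2+2+0+1=5, FN=2+5+4+3=14 → 22/41 = 0.5366
  class_3: TP=8, FP=3+6+4+0=13, FN=1+2+0+1=4 → 16/33 = 0.4848
  class_4: TP=11, FP=2+1+3+1=7, FN=0+2+1+0=3 → 22/32 = 0.6875
Macro-F1 score = mean = (0.4828 + 0.4103 + 0.5366 + 0.4848 + 0.6875) / 5 = 0.520

0.520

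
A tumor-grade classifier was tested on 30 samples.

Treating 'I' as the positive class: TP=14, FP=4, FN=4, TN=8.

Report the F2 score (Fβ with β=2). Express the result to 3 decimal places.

Fβ = (1+β²)·TP / ((1+β²)·TP + β²·FN + FP), with β²=4
= 5·14 / (5·14 + 4·4 + 4) = 0.778

0.778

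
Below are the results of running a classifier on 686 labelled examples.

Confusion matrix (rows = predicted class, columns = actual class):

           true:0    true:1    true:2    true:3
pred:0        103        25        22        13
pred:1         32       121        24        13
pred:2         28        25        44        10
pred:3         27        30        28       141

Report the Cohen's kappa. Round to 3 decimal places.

0.455

Observed agreement pₒ = trace/N = 409/686 = 0.5962
Expected agreement pₑ = Σ (rowᵢ·colᵢ)/N² = (190·163 + 201·190 + 118·107 + 177·226)/686² = 0.2588
κ = (pₒ − pₑ)/(1 − pₑ) = (0.5962 − 0.2588)/(1 − 0.2588) = 0.455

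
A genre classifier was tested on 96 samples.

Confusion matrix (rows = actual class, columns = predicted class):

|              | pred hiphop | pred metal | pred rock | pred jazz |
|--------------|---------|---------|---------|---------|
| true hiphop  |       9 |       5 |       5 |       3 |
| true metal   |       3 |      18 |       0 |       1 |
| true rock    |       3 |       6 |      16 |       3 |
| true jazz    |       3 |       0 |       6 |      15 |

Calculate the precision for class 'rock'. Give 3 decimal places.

0.593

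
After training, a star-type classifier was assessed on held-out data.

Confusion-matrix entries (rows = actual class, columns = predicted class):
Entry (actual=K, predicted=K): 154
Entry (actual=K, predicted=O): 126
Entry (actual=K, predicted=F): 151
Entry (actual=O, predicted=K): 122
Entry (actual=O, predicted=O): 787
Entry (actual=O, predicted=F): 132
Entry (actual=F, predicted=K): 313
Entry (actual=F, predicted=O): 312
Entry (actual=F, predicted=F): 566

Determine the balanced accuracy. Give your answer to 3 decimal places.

0.530

Balanced accuracy = mean of per-class recall.
  K: recall = 154/431 = 0.3573
  O: recall = 787/1041 = 0.7560
  F: recall = 566/1191 = 0.4752
Mean = (0.3573 + 0.7560 + 0.4752) / 3 = 0.530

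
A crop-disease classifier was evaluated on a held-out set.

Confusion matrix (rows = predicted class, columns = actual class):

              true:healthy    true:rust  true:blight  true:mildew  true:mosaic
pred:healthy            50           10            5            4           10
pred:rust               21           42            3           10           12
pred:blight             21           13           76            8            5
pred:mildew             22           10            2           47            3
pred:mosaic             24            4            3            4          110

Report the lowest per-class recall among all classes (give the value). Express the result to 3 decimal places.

0.362

Per-class recall (TP/(TP+FN)):
  healthy: TP=50, FN=21+21+22+24=88 → 50/138 = 0.3623
  rust: TP=42, FN=10+13+10+4=37 → 42/79 = 0.5316
  blight: TP=76, FN=5+3+2+3=13 → 76/89 = 0.8539
  mildew: TP=47, FN=4+10+8+4=26 → 47/73 = 0.6438
  mosaic: TP=110, FN=10+12+5+3=30 → 110/140 = 0.7857
Lowest is class 'healthy' with recall = 0.362.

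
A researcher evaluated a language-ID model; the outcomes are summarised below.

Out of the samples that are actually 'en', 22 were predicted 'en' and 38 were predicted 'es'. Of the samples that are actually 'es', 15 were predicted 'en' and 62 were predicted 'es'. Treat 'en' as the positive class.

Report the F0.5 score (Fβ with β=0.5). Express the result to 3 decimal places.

Fβ = (1+β²)·TP / ((1+β²)·TP + β²·FN + FP), with β²=1/4
= 1.25·22 / (1.25·22 + 0.25·38 + 15) = 0.529

0.529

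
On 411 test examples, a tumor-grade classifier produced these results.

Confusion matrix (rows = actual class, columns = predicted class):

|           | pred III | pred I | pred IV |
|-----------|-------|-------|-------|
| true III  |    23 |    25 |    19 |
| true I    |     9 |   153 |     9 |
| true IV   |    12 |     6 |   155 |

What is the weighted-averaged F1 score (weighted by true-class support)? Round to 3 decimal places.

0.793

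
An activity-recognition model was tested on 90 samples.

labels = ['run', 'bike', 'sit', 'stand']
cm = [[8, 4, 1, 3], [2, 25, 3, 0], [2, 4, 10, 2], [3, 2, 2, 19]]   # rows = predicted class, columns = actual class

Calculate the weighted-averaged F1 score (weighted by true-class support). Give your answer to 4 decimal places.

0.6924

Per-class F1 score (2·TP/(2·TP+FP+FN)):
  run: TP=8, FP=4+1+3=8, FN=2+2+3=7 → 16/31 = 0.51613
  bike: TP=25, FP=2+3+0=5, FN=4+4+2=10 → 50/65 = 0.76923
  sit: TP=10, FP=2+4+2=8, FN=1+3+2=6 → 20/34 = 0.58824
  stand: TP=19, FP=3+2+2=7, FN=3+0+2=5 → 38/50 = 0.76000
Weighted-F1 score = Σ (supportᵢ/N)·F1 scoreᵢ with N=90: (15/90)·0.51613 + (35/90)·0.76923 + (16/90)·0.58824 + (24/90)·0.76000 = 0.6924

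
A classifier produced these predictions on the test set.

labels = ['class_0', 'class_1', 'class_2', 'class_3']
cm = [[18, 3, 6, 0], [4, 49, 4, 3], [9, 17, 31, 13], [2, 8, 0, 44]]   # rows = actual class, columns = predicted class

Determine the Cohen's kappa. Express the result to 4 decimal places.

0.5575

Observed agreement pₒ = trace/N = 142/211 = 0.67299
Expected agreement pₑ = Σ (rowᵢ·colᵢ)/N² = (27·33 + 60·77 + 70·41 + 54·60)/211² = 0.26102
κ = (pₒ − pₑ)/(1 − pₑ) = (0.67299 − 0.26102)/(1 − 0.26102) = 0.5575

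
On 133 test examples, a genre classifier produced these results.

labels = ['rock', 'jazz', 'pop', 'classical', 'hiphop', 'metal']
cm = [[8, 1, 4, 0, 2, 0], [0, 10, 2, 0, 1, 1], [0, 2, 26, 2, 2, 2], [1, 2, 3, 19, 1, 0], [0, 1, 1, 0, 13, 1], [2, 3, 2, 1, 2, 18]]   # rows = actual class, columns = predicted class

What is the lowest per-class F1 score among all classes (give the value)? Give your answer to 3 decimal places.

0.606

Per-class F1 score (2·TP/(2·TP+FP+FN)):
  rock: TP=8, FP=0+0+1+0+2=3, FN=1+4+0+2+0=7 → 16/26 = 0.6154
  jazz: TP=10, FP=1+2+2+1+3=9, FN=0+2+0+1+1=4 → 20/33 = 0.6061
  pop: TP=26, FP=4+2+3+1+2=12, FN=0+2+2+2+2=8 → 52/72 = 0.7222
  classical: TP=19, FP=0+0+2+0+1=3, FN=1+2+3+1+0=7 → 38/48 = 0.7917
  hiphop: TP=13, FP=2+1+2+1+2=8, FN=0+1+1+0+1=3 → 26/37 = 0.7027
  metal: TP=18, FP=0+1+2+0+1=4, FN=2+3+2+1+2=10 → 36/50 = 0.7200
Lowest is class 'jazz' with F1 score = 0.606.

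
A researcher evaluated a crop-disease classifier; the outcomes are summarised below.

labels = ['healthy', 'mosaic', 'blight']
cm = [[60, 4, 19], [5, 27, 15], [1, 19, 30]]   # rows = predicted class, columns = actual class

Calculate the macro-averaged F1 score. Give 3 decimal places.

Per-class F1 score (2·TP/(2·TP+FP+FN)):
  healthy: TP=60, FP=4+19=23, FN=5+1=6 → 120/149 = 0.8054
  mosaic: TP=27, FP=5+15=20, FN=4+19=23 → 54/97 = 0.5567
  blight: TP=30, FP=1+19=20, FN=19+15=34 → 60/114 = 0.5263
Macro-F1 score = mean = (0.8054 + 0.5567 + 0.5263) / 3 = 0.629

0.629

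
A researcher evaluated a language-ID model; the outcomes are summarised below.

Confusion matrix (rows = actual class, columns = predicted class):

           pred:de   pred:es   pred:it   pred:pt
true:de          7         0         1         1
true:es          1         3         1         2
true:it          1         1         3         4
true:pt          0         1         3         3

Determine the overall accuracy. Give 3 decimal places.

Accuracy = trace / total = (7+3+3+3=16) / 32 = 16/32 = 0.500

0.500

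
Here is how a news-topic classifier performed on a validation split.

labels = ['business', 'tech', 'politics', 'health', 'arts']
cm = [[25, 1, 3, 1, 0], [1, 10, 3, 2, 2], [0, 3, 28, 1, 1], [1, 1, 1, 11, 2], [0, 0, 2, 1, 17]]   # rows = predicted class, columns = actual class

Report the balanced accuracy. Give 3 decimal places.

0.762

Balanced accuracy = mean of per-class recall.
  business: recall = 25/27 = 0.9259
  tech: recall = 10/15 = 0.6667
  politics: recall = 28/37 = 0.7568
  health: recall = 11/16 = 0.6875
  arts: recall = 17/22 = 0.7727
Mean = (0.9259 + 0.6667 + 0.7568 + 0.6875 + 0.7727) / 5 = 0.762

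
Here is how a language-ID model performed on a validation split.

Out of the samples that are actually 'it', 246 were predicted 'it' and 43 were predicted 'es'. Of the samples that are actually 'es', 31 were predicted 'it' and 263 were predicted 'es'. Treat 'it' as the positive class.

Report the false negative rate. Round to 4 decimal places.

FNR = FN/(FN+TP) = 43/(43+246) = 0.1488

0.1488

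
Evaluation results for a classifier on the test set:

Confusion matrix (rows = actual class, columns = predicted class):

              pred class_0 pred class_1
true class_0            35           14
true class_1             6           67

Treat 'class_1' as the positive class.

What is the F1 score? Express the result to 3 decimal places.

Precision = TP/(TP+FP) = 67/81 = 0.8272
Recall = TP/(TP+FN) = 67/73 = 0.9178
F1 = 2·TP/(2·TP+FP+FN) = 134/154 = 0.870

0.870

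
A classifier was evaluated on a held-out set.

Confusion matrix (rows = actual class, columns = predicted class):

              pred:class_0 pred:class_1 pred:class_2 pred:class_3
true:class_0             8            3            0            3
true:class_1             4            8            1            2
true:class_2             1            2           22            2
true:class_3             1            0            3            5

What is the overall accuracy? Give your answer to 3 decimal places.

0.662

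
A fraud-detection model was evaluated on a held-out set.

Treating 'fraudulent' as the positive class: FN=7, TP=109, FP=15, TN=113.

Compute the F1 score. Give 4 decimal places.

0.9083

Precision = TP/(TP+FP) = 109/124 = 0.8790
Recall = TP/(TP+FN) = 109/116 = 0.9397
F1 = 2·TP/(2·TP+FP+FN) = 218/240 = 0.9083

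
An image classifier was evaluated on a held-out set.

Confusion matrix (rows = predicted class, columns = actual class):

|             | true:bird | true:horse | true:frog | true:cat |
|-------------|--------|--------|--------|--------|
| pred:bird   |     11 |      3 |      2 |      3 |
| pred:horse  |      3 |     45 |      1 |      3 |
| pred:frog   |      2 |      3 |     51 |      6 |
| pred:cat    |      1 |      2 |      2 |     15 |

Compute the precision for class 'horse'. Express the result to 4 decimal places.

precision = TP/(TP+FP).
horse: TP=45, FP=3+1+3=7 → 45/52 = 0.86538

0.8654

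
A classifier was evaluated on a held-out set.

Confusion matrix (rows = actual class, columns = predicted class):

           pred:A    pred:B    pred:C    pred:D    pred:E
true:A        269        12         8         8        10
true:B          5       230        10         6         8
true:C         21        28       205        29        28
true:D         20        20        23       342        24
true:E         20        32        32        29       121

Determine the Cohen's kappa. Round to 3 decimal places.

Observed agreement pₒ = trace/N = 1167/1540 = 0.7578
Expected agreement pₑ = Σ (rowᵢ·colᵢ)/N² = (307·335 + 259·322 + 311·278 + 429·414 + 234·191)/1540² = 0.2087
κ = (pₒ − pₑ)/(1 − pₑ) = (0.7578 − 0.2087)/(1 − 0.2087) = 0.694

0.694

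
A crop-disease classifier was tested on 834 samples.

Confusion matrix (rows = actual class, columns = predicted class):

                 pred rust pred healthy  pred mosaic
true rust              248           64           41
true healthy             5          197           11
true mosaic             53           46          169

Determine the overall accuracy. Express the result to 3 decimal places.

Accuracy = trace / total = (248+197+169=614) / 834 = 614/834 = 0.736

0.736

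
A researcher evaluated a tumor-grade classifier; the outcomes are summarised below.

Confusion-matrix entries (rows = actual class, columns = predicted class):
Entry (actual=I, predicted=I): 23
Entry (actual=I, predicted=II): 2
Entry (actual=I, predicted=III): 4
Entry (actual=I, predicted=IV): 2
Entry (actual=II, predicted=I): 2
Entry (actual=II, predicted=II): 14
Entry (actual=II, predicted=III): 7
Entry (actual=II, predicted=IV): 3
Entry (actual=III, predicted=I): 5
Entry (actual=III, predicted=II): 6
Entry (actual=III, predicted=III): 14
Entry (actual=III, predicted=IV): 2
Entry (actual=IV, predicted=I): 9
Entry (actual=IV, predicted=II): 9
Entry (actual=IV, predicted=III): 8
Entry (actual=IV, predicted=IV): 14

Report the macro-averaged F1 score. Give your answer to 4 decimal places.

Per-class F1 score (2·TP/(2·TP+FP+FN)):
  I: TP=23, FP=2+5+9=16, FN=2+4+2=8 → 46/70 = 0.65714
  II: TP=14, FP=2+6+9=17, FN=2+7+3=12 → 28/57 = 0.49123
  III: TP=14, FP=4+7+8=19, FN=5+6+2=13 → 28/60 = 0.46667
  IV: TP=14, FP=2+3+2=7, FN=9+9+8=26 → 28/61 = 0.45902
Macro-F1 score = mean = (0.65714 + 0.49123 + 0.46667 + 0.45902) / 4 = 0.5185

0.5185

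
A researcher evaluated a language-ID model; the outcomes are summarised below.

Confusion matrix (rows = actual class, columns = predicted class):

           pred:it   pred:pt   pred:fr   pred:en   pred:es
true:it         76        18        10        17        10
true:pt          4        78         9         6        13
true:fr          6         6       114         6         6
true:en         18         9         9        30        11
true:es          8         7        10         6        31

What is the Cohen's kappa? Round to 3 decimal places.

Observed agreement pₒ = trace/N = 329/518 = 0.6351
Expected agreement pₑ = Σ (rowᵢ·colᵢ)/N² = (131·112 + 110·118 + 138·152 + 77·65 + 62·71)/518² = 0.2163
κ = (pₒ − pₑ)/(1 − pₑ) = (0.6351 − 0.2163)/(1 − 0.2163) = 0.534

0.534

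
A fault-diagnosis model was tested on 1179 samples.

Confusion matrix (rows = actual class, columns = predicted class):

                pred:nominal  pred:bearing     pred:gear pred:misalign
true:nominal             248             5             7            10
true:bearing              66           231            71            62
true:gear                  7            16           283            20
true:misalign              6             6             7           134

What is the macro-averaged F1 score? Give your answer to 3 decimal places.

Per-class F1 score (2·TP/(2·TP+FP+FN)):
  nominal: TP=248, FP=66+7+6=79, FN=5+7+10=22 → 496/597 = 0.8308
  bearing: TP=231, FP=5+16+6=27, FN=66+71+62=199 → 462/688 = 0.6715
  gear: TP=283, FP=7+71+7=85, FN=7+16+20=43 → 566/694 = 0.8156
  misalign: TP=134, FP=10+62+20=92, FN=6+6+7=19 → 268/379 = 0.7071
Macro-F1 score = mean = (0.8308 + 0.6715 + 0.8156 + 0.7071) / 4 = 0.756

0.756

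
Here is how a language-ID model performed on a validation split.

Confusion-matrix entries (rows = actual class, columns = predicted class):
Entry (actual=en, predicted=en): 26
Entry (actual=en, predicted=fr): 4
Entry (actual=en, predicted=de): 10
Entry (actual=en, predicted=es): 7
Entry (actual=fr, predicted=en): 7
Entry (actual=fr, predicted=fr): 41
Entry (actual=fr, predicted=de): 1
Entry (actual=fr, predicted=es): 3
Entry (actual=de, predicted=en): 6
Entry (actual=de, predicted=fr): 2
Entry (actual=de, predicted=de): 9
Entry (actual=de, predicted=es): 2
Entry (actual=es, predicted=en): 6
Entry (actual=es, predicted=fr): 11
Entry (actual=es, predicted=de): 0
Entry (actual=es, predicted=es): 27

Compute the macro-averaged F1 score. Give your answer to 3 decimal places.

Per-class F1 score (2·TP/(2·TP+FP+FN)):
  en: TP=26, FP=7+6+6=19, FN=4+10+7=21 → 52/92 = 0.5652
  fr: TP=41, FP=4+2+11=17, FN=7+1+3=11 → 82/110 = 0.7455
  de: TP=9, FP=10+1+0=11, FN=6+2+2=10 → 18/39 = 0.4615
  es: TP=27, FP=7+3+2=12, FN=6+11+0=17 → 54/83 = 0.6506
Macro-F1 score = mean = (0.5652 + 0.7455 + 0.4615 + 0.6506) / 4 = 0.606

0.606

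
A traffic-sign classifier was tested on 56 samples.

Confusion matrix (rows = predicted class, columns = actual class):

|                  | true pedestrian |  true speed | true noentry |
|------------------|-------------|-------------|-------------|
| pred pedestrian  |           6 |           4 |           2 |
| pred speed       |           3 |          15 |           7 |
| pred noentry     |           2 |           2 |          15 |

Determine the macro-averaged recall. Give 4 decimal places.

0.6282

Per-class recall (TP/(TP+FN)):
  pedestrian: TP=6, FN=3+2=5 → 6/11 = 0.54545
  speed: TP=15, FN=4+2=6 → 15/21 = 0.71429
  noentry: TP=15, FN=2+7=9 → 15/24 = 0.62500
Macro-recall = mean = (0.54545 + 0.71429 + 0.62500) / 3 = 0.6282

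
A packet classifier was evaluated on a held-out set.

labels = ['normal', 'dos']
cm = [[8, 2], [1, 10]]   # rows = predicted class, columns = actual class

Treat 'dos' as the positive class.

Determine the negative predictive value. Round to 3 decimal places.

0.800

NPV = TN/(TN+FN) = 8/(8+2) = 0.800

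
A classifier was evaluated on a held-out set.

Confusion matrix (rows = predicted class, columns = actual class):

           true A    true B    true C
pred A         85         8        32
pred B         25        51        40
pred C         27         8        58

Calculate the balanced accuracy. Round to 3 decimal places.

Balanced accuracy = mean of per-class recall.
  A: recall = 85/137 = 0.6204
  B: recall = 51/67 = 0.7612
  C: recall = 58/130 = 0.4462
Mean = (0.6204 + 0.7612 + 0.4462) / 3 = 0.609

0.609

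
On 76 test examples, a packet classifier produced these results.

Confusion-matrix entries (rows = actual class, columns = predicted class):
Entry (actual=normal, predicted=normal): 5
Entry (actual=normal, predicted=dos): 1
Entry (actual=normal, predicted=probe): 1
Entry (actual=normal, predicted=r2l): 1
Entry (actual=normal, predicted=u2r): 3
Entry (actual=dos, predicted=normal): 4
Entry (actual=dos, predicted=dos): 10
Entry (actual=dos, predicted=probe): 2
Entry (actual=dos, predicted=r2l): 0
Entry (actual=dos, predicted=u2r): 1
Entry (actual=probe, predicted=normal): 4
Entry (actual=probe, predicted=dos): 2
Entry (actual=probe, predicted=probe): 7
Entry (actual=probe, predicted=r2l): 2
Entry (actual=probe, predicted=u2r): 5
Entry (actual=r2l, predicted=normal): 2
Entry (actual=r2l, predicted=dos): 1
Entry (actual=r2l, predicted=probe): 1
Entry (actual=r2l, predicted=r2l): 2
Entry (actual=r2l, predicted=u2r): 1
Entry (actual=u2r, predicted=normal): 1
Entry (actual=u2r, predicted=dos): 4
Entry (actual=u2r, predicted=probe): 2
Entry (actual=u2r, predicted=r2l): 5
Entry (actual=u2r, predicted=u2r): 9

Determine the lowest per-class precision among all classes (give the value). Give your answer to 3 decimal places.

Per-class precision (TP/(TP+FP)):
  normal: TP=5, FP=4+4+2+1=11 → 5/16 = 0.3125
  dos: TP=10, FP=1+2+1+4=8 → 10/18 = 0.5556
  probe: TP=7, FP=1+2+1+2=6 → 7/13 = 0.5385
  r2l: TP=2, FP=1+0+2+5=8 → 2/10 = 0.2000
  u2r: TP=9, FP=3+1+5+1=10 → 9/19 = 0.4737
Lowest is class 'r2l' with precision = 0.200.

0.200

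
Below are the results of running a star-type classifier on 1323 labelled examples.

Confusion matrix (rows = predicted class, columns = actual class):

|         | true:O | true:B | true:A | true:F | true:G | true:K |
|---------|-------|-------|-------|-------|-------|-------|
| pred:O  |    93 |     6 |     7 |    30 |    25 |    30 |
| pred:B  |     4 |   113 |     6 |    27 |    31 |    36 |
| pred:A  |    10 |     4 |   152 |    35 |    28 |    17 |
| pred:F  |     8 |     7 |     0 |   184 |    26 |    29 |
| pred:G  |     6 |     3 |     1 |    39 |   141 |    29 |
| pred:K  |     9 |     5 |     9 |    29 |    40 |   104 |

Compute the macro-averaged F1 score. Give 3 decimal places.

0.596

Per-class F1 score (2·TP/(2·TP+FP+FN)):
  O: TP=93, FP=6+7+30+25+30=98, FN=4+10+8+6+9=37 → 186/321 = 0.5794
  B: TP=113, FP=4+6+27+31+36=104, FN=6+4+7+3+5=25 → 226/355 = 0.6366
  A: TP=152, FP=10+4+35+28+17=94, FN=7+6+0+1+9=23 → 304/421 = 0.7221
  F: TP=184, FP=8+7+0+26+29=70, FN=30+27+35+39+29=160 → 368/598 = 0.6154
  G: TP=141, FP=6+3+1+39+29=78, FN=25+31+28+26+40=150 → 282/510 = 0.5529
  K: TP=104, FP=9+5+9+29+40=92, FN=30+36+17+29+29=141 → 208/441 = 0.4717
Macro-F1 score = mean = (0.5794 + 0.6366 + 0.7221 + 0.6154 + 0.5529 + 0.4717) / 6 = 0.596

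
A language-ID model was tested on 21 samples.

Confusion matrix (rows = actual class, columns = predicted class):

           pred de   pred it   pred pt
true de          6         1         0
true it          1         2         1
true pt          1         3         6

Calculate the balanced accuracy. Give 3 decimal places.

0.652

Balanced accuracy = mean of per-class recall.
  de: recall = 6/7 = 0.8571
  it: recall = 2/4 = 0.5000
  pt: recall = 6/10 = 0.6000
Mean = (0.8571 + 0.5000 + 0.6000) / 3 = 0.652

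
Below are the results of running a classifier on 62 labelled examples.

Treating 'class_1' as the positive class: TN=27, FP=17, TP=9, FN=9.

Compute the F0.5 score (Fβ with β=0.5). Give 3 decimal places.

0.369

Fβ = (1+β²)·TP / ((1+β²)·TP + β²·FN + FP), with β²=1/4
= 1.25·9 / (1.25·9 + 0.25·9 + 17) = 0.369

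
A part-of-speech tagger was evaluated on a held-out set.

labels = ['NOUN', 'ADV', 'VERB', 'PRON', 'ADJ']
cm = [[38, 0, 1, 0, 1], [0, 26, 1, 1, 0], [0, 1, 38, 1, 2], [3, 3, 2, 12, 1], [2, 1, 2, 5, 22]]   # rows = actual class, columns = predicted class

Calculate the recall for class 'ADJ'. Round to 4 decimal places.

recall = TP/(TP+FN).
ADJ: TP=22, FN=2+1+2+5=10 → 22/32 = 0.68750

0.6875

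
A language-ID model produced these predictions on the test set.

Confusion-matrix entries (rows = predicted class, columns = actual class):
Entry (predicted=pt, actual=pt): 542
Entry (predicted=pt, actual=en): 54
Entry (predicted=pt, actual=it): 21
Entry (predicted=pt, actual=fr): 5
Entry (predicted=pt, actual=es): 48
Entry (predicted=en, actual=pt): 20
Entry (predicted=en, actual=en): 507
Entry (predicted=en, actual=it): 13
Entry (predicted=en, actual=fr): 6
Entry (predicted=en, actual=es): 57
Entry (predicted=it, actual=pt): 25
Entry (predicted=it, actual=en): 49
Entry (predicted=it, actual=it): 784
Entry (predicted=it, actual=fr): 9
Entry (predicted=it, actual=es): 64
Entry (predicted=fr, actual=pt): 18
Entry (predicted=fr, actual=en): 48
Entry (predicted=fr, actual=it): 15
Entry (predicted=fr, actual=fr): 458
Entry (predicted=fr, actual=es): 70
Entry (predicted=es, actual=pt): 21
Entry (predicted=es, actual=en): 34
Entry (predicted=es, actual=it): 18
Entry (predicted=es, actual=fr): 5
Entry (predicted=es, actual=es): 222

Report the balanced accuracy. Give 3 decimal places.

Balanced accuracy = mean of per-class recall.
  pt: recall = 542/626 = 0.8658
  en: recall = 507/692 = 0.7327
  it: recall = 784/851 = 0.9213
  fr: recall = 458/483 = 0.9482
  es: recall = 222/461 = 0.4816
Mean = (0.8658 + 0.7327 + 0.9213 + 0.9482 + 0.4816) / 5 = 0.790

0.790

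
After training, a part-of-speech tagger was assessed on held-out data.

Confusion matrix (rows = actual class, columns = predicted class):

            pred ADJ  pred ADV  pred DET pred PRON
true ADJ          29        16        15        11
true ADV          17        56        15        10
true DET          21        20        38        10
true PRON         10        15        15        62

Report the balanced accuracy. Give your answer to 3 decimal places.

Balanced accuracy = mean of per-class recall.
  ADJ: recall = 29/71 = 0.4085
  ADV: recall = 56/98 = 0.5714
  DET: recall = 38/89 = 0.4270
  PRON: recall = 62/102 = 0.6078
Mean = (0.4085 + 0.5714 + 0.4270 + 0.6078) / 4 = 0.504

0.504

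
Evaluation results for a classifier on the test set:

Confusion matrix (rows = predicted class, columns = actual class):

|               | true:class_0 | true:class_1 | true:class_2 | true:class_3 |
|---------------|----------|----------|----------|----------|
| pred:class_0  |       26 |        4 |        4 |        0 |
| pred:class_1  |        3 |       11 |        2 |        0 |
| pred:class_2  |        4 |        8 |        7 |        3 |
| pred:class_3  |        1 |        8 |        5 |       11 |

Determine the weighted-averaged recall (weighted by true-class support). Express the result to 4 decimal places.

0.5670

Per-class recall (TP/(TP+FN)):
  class_0: TP=26, FN=3+4+1=8 → 26/34 = 0.76471
  class_1: TP=11, FN=4+8+8=20 → 11/31 = 0.35484
  class_2: TP=7, FN=4+2+5=11 → 7/18 = 0.38889
  class_3: TP=11, FN=0+0+3=3 → 11/14 = 0.78571
Weighted-recall = Σ (supportᵢ/N)·recallᵢ with N=97: (34/97)·0.76471 + (31/97)·0.35484 + (18/97)·0.38889 + (14/97)·0.78571 = 0.5670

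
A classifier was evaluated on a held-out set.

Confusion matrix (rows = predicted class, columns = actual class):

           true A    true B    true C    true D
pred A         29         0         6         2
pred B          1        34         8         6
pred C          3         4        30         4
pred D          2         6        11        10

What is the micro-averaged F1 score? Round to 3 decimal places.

0.660

Micro-averaging pools counts across classes: ΣTP=103, ΣFP=53, ΣFN=53.
Micro-F1 score = 2·TP/(2·TP+FP+FN) on pooled counts = 0.660 (equals overall accuracy in single-label multiclass).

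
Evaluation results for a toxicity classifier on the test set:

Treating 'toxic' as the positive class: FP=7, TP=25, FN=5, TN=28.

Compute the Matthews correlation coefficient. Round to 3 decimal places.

0.632

MCC = (TP·TN − FP·FN) / √((TP+FP)(TP+FN)(TN+FP)(TN+FN))
Numerator = 25·28 − 7·5 = 665
Denominator = √(32·30·35·33) = √1108800 = 1052.9957
MCC = 665 / 1052.9957 = 0.632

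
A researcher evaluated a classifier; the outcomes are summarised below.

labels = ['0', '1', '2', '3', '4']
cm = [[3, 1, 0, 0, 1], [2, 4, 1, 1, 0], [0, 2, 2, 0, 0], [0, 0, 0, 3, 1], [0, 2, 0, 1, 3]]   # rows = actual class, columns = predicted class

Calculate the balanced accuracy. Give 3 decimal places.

0.570

Balanced accuracy = mean of per-class recall.
  0: recall = 3/5 = 0.6000
  1: recall = 4/8 = 0.5000
  2: recall = 2/4 = 0.5000
  3: recall = 3/4 = 0.7500
  4: recall = 3/6 = 0.5000
Mean = (0.6000 + 0.5000 + 0.5000 + 0.7500 + 0.5000) / 5 = 0.570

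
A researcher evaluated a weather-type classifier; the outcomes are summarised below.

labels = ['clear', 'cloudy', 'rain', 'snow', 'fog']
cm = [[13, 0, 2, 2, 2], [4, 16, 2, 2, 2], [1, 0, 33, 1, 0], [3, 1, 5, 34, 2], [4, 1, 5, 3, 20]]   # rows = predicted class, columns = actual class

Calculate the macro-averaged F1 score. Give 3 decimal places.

Per-class F1 score (2·TP/(2·TP+FP+FN)):
  clear: TP=13, FP=0+2+2+2=6, FN=4+1+3+4=12 → 26/44 = 0.5909
  cloudy: TP=16, FP=4+2+2+2=10, FN=0+0+1+1=2 → 32/44 = 0.7273
  rain: TP=33, FP=1+0+1+0=2, FN=2+2+5+5=14 → 66/82 = 0.8049
  snow: TP=34, FP=3+1+5+2=11, FN=2+2+1+3=8 → 68/87 = 0.7816
  fog: TP=20, FP=4+1+5+3=13, FN=2+2+0+2=6 → 40/59 = 0.6780
Macro-F1 score = mean = (0.5909 + 0.7273 + 0.8049 + 0.7816 + 0.6780) / 5 = 0.717

0.717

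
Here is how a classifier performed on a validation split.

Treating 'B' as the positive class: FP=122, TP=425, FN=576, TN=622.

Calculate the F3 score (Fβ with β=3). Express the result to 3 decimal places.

0.445

Fβ = (1+β²)·TP / ((1+β²)·TP + β²·FN + FP), with β²=9
= 10·425 / (10·425 + 9·576 + 122) = 0.445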